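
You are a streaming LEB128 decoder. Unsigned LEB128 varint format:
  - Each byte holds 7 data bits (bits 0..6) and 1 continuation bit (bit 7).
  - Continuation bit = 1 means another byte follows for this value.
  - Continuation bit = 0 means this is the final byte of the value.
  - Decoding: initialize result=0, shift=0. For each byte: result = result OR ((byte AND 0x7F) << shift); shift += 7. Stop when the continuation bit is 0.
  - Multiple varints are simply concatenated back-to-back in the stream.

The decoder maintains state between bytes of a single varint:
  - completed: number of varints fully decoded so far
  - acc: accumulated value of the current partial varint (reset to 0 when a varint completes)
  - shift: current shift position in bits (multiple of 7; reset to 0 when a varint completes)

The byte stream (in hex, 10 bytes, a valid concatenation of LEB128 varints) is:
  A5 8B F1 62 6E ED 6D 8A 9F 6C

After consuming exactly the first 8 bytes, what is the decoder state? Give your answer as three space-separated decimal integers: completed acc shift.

byte[0]=0xA5 cont=1 payload=0x25: acc |= 37<<0 -> completed=0 acc=37 shift=7
byte[1]=0x8B cont=1 payload=0x0B: acc |= 11<<7 -> completed=0 acc=1445 shift=14
byte[2]=0xF1 cont=1 payload=0x71: acc |= 113<<14 -> completed=0 acc=1852837 shift=21
byte[3]=0x62 cont=0 payload=0x62: varint #1 complete (value=207373733); reset -> completed=1 acc=0 shift=0
byte[4]=0x6E cont=0 payload=0x6E: varint #2 complete (value=110); reset -> completed=2 acc=0 shift=0
byte[5]=0xED cont=1 payload=0x6D: acc |= 109<<0 -> completed=2 acc=109 shift=7
byte[6]=0x6D cont=0 payload=0x6D: varint #3 complete (value=14061); reset -> completed=3 acc=0 shift=0
byte[7]=0x8A cont=1 payload=0x0A: acc |= 10<<0 -> completed=3 acc=10 shift=7

Answer: 3 10 7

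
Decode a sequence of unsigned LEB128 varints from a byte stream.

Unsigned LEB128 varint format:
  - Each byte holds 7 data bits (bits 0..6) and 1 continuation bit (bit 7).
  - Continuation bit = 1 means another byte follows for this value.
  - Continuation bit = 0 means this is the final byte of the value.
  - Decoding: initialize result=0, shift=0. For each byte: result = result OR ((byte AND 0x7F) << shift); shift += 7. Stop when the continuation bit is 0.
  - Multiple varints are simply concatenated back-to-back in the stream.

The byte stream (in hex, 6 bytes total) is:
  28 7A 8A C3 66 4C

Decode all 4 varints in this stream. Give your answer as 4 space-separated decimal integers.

Answer: 40 122 1679754 76

Derivation:
  byte[0]=0x28 cont=0 payload=0x28=40: acc |= 40<<0 -> acc=40 shift=7 [end]
Varint 1: bytes[0:1] = 28 -> value 40 (1 byte(s))
  byte[1]=0x7A cont=0 payload=0x7A=122: acc |= 122<<0 -> acc=122 shift=7 [end]
Varint 2: bytes[1:2] = 7A -> value 122 (1 byte(s))
  byte[2]=0x8A cont=1 payload=0x0A=10: acc |= 10<<0 -> acc=10 shift=7
  byte[3]=0xC3 cont=1 payload=0x43=67: acc |= 67<<7 -> acc=8586 shift=14
  byte[4]=0x66 cont=0 payload=0x66=102: acc |= 102<<14 -> acc=1679754 shift=21 [end]
Varint 3: bytes[2:5] = 8A C3 66 -> value 1679754 (3 byte(s))
  byte[5]=0x4C cont=0 payload=0x4C=76: acc |= 76<<0 -> acc=76 shift=7 [end]
Varint 4: bytes[5:6] = 4C -> value 76 (1 byte(s))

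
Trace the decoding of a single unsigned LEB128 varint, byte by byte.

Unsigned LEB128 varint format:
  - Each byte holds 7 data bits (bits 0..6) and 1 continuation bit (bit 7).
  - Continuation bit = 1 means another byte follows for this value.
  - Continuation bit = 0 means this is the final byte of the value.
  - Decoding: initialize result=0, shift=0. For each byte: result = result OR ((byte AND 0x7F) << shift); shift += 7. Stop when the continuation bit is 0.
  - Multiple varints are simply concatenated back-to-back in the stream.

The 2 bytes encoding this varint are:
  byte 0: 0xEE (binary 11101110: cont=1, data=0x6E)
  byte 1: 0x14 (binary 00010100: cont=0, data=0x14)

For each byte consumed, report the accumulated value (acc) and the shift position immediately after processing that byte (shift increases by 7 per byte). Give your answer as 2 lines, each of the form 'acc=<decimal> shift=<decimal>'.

Answer: acc=110 shift=7
acc=2670 shift=14

Derivation:
byte 0=0xEE: payload=0x6E=110, contrib = 110<<0 = 110; acc -> 110, shift -> 7
byte 1=0x14: payload=0x14=20, contrib = 20<<7 = 2560; acc -> 2670, shift -> 14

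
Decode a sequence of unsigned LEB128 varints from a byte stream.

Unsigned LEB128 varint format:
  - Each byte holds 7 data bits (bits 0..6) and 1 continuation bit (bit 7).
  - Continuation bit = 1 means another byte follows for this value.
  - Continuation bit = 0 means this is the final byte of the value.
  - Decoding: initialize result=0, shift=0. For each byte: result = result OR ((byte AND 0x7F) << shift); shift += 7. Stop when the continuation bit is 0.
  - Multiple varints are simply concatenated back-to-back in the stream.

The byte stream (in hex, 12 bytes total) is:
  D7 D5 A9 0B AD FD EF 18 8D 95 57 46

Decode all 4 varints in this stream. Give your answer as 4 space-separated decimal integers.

Answer: 23751383 52166317 1428109 70

Derivation:
  byte[0]=0xD7 cont=1 payload=0x57=87: acc |= 87<<0 -> acc=87 shift=7
  byte[1]=0xD5 cont=1 payload=0x55=85: acc |= 85<<7 -> acc=10967 shift=14
  byte[2]=0xA9 cont=1 payload=0x29=41: acc |= 41<<14 -> acc=682711 shift=21
  byte[3]=0x0B cont=0 payload=0x0B=11: acc |= 11<<21 -> acc=23751383 shift=28 [end]
Varint 1: bytes[0:4] = D7 D5 A9 0B -> value 23751383 (4 byte(s))
  byte[4]=0xAD cont=1 payload=0x2D=45: acc |= 45<<0 -> acc=45 shift=7
  byte[5]=0xFD cont=1 payload=0x7D=125: acc |= 125<<7 -> acc=16045 shift=14
  byte[6]=0xEF cont=1 payload=0x6F=111: acc |= 111<<14 -> acc=1834669 shift=21
  byte[7]=0x18 cont=0 payload=0x18=24: acc |= 24<<21 -> acc=52166317 shift=28 [end]
Varint 2: bytes[4:8] = AD FD EF 18 -> value 52166317 (4 byte(s))
  byte[8]=0x8D cont=1 payload=0x0D=13: acc |= 13<<0 -> acc=13 shift=7
  byte[9]=0x95 cont=1 payload=0x15=21: acc |= 21<<7 -> acc=2701 shift=14
  byte[10]=0x57 cont=0 payload=0x57=87: acc |= 87<<14 -> acc=1428109 shift=21 [end]
Varint 3: bytes[8:11] = 8D 95 57 -> value 1428109 (3 byte(s))
  byte[11]=0x46 cont=0 payload=0x46=70: acc |= 70<<0 -> acc=70 shift=7 [end]
Varint 4: bytes[11:12] = 46 -> value 70 (1 byte(s))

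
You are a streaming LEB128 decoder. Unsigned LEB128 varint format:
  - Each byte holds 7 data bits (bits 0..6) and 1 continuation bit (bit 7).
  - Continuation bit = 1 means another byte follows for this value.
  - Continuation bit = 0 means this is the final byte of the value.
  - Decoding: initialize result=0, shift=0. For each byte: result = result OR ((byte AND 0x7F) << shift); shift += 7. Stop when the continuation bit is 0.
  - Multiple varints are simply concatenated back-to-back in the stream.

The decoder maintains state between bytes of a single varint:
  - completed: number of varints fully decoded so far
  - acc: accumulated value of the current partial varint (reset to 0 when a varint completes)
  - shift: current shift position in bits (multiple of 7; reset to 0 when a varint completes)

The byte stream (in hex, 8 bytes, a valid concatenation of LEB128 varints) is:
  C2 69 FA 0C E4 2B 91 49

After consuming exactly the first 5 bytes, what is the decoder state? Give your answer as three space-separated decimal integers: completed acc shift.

Answer: 2 100 7

Derivation:
byte[0]=0xC2 cont=1 payload=0x42: acc |= 66<<0 -> completed=0 acc=66 shift=7
byte[1]=0x69 cont=0 payload=0x69: varint #1 complete (value=13506); reset -> completed=1 acc=0 shift=0
byte[2]=0xFA cont=1 payload=0x7A: acc |= 122<<0 -> completed=1 acc=122 shift=7
byte[3]=0x0C cont=0 payload=0x0C: varint #2 complete (value=1658); reset -> completed=2 acc=0 shift=0
byte[4]=0xE4 cont=1 payload=0x64: acc |= 100<<0 -> completed=2 acc=100 shift=7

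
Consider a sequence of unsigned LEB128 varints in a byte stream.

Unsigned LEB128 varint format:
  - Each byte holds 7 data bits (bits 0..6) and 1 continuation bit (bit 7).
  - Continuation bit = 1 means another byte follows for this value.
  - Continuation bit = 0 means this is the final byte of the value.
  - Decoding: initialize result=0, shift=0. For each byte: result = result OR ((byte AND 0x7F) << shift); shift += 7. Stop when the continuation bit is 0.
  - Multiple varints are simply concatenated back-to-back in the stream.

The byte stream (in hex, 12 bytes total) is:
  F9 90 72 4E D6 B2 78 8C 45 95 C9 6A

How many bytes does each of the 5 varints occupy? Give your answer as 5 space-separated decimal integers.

Answer: 3 1 3 2 3

Derivation:
  byte[0]=0xF9 cont=1 payload=0x79=121: acc |= 121<<0 -> acc=121 shift=7
  byte[1]=0x90 cont=1 payload=0x10=16: acc |= 16<<7 -> acc=2169 shift=14
  byte[2]=0x72 cont=0 payload=0x72=114: acc |= 114<<14 -> acc=1869945 shift=21 [end]
Varint 1: bytes[0:3] = F9 90 72 -> value 1869945 (3 byte(s))
  byte[3]=0x4E cont=0 payload=0x4E=78: acc |= 78<<0 -> acc=78 shift=7 [end]
Varint 2: bytes[3:4] = 4E -> value 78 (1 byte(s))
  byte[4]=0xD6 cont=1 payload=0x56=86: acc |= 86<<0 -> acc=86 shift=7
  byte[5]=0xB2 cont=1 payload=0x32=50: acc |= 50<<7 -> acc=6486 shift=14
  byte[6]=0x78 cont=0 payload=0x78=120: acc |= 120<<14 -> acc=1972566 shift=21 [end]
Varint 3: bytes[4:7] = D6 B2 78 -> value 1972566 (3 byte(s))
  byte[7]=0x8C cont=1 payload=0x0C=12: acc |= 12<<0 -> acc=12 shift=7
  byte[8]=0x45 cont=0 payload=0x45=69: acc |= 69<<7 -> acc=8844 shift=14 [end]
Varint 4: bytes[7:9] = 8C 45 -> value 8844 (2 byte(s))
  byte[9]=0x95 cont=1 payload=0x15=21: acc |= 21<<0 -> acc=21 shift=7
  byte[10]=0xC9 cont=1 payload=0x49=73: acc |= 73<<7 -> acc=9365 shift=14
  byte[11]=0x6A cont=0 payload=0x6A=106: acc |= 106<<14 -> acc=1746069 shift=21 [end]
Varint 5: bytes[9:12] = 95 C9 6A -> value 1746069 (3 byte(s))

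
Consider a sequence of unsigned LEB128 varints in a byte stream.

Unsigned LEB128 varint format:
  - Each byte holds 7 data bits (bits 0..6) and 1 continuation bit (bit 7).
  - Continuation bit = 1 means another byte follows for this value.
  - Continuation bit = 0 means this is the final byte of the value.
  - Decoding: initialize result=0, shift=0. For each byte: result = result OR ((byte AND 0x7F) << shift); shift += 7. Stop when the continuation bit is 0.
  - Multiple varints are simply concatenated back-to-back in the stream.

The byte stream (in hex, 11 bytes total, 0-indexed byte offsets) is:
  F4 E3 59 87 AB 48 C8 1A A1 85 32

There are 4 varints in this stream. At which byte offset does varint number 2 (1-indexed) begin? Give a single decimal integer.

  byte[0]=0xF4 cont=1 payload=0x74=116: acc |= 116<<0 -> acc=116 shift=7
  byte[1]=0xE3 cont=1 payload=0x63=99: acc |= 99<<7 -> acc=12788 shift=14
  byte[2]=0x59 cont=0 payload=0x59=89: acc |= 89<<14 -> acc=1470964 shift=21 [end]
Varint 1: bytes[0:3] = F4 E3 59 -> value 1470964 (3 byte(s))
  byte[3]=0x87 cont=1 payload=0x07=7: acc |= 7<<0 -> acc=7 shift=7
  byte[4]=0xAB cont=1 payload=0x2B=43: acc |= 43<<7 -> acc=5511 shift=14
  byte[5]=0x48 cont=0 payload=0x48=72: acc |= 72<<14 -> acc=1185159 shift=21 [end]
Varint 2: bytes[3:6] = 87 AB 48 -> value 1185159 (3 byte(s))
  byte[6]=0xC8 cont=1 payload=0x48=72: acc |= 72<<0 -> acc=72 shift=7
  byte[7]=0x1A cont=0 payload=0x1A=26: acc |= 26<<7 -> acc=3400 shift=14 [end]
Varint 3: bytes[6:8] = C8 1A -> value 3400 (2 byte(s))
  byte[8]=0xA1 cont=1 payload=0x21=33: acc |= 33<<0 -> acc=33 shift=7
  byte[9]=0x85 cont=1 payload=0x05=5: acc |= 5<<7 -> acc=673 shift=14
  byte[10]=0x32 cont=0 payload=0x32=50: acc |= 50<<14 -> acc=819873 shift=21 [end]
Varint 4: bytes[8:11] = A1 85 32 -> value 819873 (3 byte(s))

Answer: 3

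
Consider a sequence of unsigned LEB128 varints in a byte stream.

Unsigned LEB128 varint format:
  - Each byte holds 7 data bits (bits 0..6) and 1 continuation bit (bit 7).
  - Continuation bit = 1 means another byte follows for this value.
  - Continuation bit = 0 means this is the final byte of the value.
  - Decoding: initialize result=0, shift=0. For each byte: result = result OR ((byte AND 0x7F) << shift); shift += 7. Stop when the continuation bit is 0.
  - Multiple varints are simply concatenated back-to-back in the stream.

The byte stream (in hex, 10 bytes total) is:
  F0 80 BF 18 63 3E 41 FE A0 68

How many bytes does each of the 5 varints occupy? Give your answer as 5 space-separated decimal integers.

Answer: 4 1 1 1 3

Derivation:
  byte[0]=0xF0 cont=1 payload=0x70=112: acc |= 112<<0 -> acc=112 shift=7
  byte[1]=0x80 cont=1 payload=0x00=0: acc |= 0<<7 -> acc=112 shift=14
  byte[2]=0xBF cont=1 payload=0x3F=63: acc |= 63<<14 -> acc=1032304 shift=21
  byte[3]=0x18 cont=0 payload=0x18=24: acc |= 24<<21 -> acc=51363952 shift=28 [end]
Varint 1: bytes[0:4] = F0 80 BF 18 -> value 51363952 (4 byte(s))
  byte[4]=0x63 cont=0 payload=0x63=99: acc |= 99<<0 -> acc=99 shift=7 [end]
Varint 2: bytes[4:5] = 63 -> value 99 (1 byte(s))
  byte[5]=0x3E cont=0 payload=0x3E=62: acc |= 62<<0 -> acc=62 shift=7 [end]
Varint 3: bytes[5:6] = 3E -> value 62 (1 byte(s))
  byte[6]=0x41 cont=0 payload=0x41=65: acc |= 65<<0 -> acc=65 shift=7 [end]
Varint 4: bytes[6:7] = 41 -> value 65 (1 byte(s))
  byte[7]=0xFE cont=1 payload=0x7E=126: acc |= 126<<0 -> acc=126 shift=7
  byte[8]=0xA0 cont=1 payload=0x20=32: acc |= 32<<7 -> acc=4222 shift=14
  byte[9]=0x68 cont=0 payload=0x68=104: acc |= 104<<14 -> acc=1708158 shift=21 [end]
Varint 5: bytes[7:10] = FE A0 68 -> value 1708158 (3 byte(s))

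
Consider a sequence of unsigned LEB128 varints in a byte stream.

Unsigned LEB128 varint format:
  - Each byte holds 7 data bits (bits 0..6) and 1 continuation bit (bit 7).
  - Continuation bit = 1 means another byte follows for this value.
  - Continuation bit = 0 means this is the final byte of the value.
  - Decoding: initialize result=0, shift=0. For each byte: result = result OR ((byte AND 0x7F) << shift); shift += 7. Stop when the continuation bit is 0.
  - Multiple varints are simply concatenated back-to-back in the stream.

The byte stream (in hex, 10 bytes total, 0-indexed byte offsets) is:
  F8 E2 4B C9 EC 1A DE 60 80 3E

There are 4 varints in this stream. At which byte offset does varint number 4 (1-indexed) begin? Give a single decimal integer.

Answer: 8

Derivation:
  byte[0]=0xF8 cont=1 payload=0x78=120: acc |= 120<<0 -> acc=120 shift=7
  byte[1]=0xE2 cont=1 payload=0x62=98: acc |= 98<<7 -> acc=12664 shift=14
  byte[2]=0x4B cont=0 payload=0x4B=75: acc |= 75<<14 -> acc=1241464 shift=21 [end]
Varint 1: bytes[0:3] = F8 E2 4B -> value 1241464 (3 byte(s))
  byte[3]=0xC9 cont=1 payload=0x49=73: acc |= 73<<0 -> acc=73 shift=7
  byte[4]=0xEC cont=1 payload=0x6C=108: acc |= 108<<7 -> acc=13897 shift=14
  byte[5]=0x1A cont=0 payload=0x1A=26: acc |= 26<<14 -> acc=439881 shift=21 [end]
Varint 2: bytes[3:6] = C9 EC 1A -> value 439881 (3 byte(s))
  byte[6]=0xDE cont=1 payload=0x5E=94: acc |= 94<<0 -> acc=94 shift=7
  byte[7]=0x60 cont=0 payload=0x60=96: acc |= 96<<7 -> acc=12382 shift=14 [end]
Varint 3: bytes[6:8] = DE 60 -> value 12382 (2 byte(s))
  byte[8]=0x80 cont=1 payload=0x00=0: acc |= 0<<0 -> acc=0 shift=7
  byte[9]=0x3E cont=0 payload=0x3E=62: acc |= 62<<7 -> acc=7936 shift=14 [end]
Varint 4: bytes[8:10] = 80 3E -> value 7936 (2 byte(s))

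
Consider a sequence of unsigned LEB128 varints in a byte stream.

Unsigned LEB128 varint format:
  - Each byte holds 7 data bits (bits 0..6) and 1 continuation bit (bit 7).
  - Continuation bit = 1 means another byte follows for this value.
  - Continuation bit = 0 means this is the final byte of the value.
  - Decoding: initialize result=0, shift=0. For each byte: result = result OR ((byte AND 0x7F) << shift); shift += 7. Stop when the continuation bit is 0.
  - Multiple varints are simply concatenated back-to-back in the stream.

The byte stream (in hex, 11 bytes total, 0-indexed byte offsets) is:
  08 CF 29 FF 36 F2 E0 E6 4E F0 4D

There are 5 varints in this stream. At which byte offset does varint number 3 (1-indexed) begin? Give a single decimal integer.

Answer: 3

Derivation:
  byte[0]=0x08 cont=0 payload=0x08=8: acc |= 8<<0 -> acc=8 shift=7 [end]
Varint 1: bytes[0:1] = 08 -> value 8 (1 byte(s))
  byte[1]=0xCF cont=1 payload=0x4F=79: acc |= 79<<0 -> acc=79 shift=7
  byte[2]=0x29 cont=0 payload=0x29=41: acc |= 41<<7 -> acc=5327 shift=14 [end]
Varint 2: bytes[1:3] = CF 29 -> value 5327 (2 byte(s))
  byte[3]=0xFF cont=1 payload=0x7F=127: acc |= 127<<0 -> acc=127 shift=7
  byte[4]=0x36 cont=0 payload=0x36=54: acc |= 54<<7 -> acc=7039 shift=14 [end]
Varint 3: bytes[3:5] = FF 36 -> value 7039 (2 byte(s))
  byte[5]=0xF2 cont=1 payload=0x72=114: acc |= 114<<0 -> acc=114 shift=7
  byte[6]=0xE0 cont=1 payload=0x60=96: acc |= 96<<7 -> acc=12402 shift=14
  byte[7]=0xE6 cont=1 payload=0x66=102: acc |= 102<<14 -> acc=1683570 shift=21
  byte[8]=0x4E cont=0 payload=0x4E=78: acc |= 78<<21 -> acc=165261426 shift=28 [end]
Varint 4: bytes[5:9] = F2 E0 E6 4E -> value 165261426 (4 byte(s))
  byte[9]=0xF0 cont=1 payload=0x70=112: acc |= 112<<0 -> acc=112 shift=7
  byte[10]=0x4D cont=0 payload=0x4D=77: acc |= 77<<7 -> acc=9968 shift=14 [end]
Varint 5: bytes[9:11] = F0 4D -> value 9968 (2 byte(s))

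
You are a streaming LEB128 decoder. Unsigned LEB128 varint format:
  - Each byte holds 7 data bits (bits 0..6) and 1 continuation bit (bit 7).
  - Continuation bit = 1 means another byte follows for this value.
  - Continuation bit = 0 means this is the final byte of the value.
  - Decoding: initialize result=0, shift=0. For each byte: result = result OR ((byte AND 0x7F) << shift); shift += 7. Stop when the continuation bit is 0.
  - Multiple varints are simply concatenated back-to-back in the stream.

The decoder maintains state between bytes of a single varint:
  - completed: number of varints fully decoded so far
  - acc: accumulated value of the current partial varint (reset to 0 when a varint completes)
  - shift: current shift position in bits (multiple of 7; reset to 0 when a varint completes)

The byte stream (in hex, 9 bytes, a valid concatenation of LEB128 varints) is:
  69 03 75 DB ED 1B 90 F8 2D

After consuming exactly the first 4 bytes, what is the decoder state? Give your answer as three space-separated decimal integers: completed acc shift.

byte[0]=0x69 cont=0 payload=0x69: varint #1 complete (value=105); reset -> completed=1 acc=0 shift=0
byte[1]=0x03 cont=0 payload=0x03: varint #2 complete (value=3); reset -> completed=2 acc=0 shift=0
byte[2]=0x75 cont=0 payload=0x75: varint #3 complete (value=117); reset -> completed=3 acc=0 shift=0
byte[3]=0xDB cont=1 payload=0x5B: acc |= 91<<0 -> completed=3 acc=91 shift=7

Answer: 3 91 7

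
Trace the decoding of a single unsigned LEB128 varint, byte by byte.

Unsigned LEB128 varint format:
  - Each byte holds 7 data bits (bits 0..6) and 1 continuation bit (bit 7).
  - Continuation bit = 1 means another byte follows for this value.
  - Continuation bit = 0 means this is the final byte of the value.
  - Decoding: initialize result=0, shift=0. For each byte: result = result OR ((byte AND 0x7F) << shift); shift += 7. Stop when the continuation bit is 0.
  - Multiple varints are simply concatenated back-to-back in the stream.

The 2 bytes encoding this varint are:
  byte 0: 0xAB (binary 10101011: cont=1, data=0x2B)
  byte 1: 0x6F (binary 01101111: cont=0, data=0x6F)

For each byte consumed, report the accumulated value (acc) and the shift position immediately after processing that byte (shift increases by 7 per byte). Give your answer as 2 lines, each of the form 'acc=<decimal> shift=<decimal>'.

Answer: acc=43 shift=7
acc=14251 shift=14

Derivation:
byte 0=0xAB: payload=0x2B=43, contrib = 43<<0 = 43; acc -> 43, shift -> 7
byte 1=0x6F: payload=0x6F=111, contrib = 111<<7 = 14208; acc -> 14251, shift -> 14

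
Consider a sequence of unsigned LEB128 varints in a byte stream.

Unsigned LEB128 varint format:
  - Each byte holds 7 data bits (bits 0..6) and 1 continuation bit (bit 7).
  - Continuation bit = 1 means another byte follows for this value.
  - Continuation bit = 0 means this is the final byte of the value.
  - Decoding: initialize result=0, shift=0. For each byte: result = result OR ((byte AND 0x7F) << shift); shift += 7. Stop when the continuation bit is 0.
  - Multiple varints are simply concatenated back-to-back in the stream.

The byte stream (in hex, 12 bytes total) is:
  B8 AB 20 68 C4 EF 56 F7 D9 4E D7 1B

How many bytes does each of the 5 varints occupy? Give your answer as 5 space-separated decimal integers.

  byte[0]=0xB8 cont=1 payload=0x38=56: acc |= 56<<0 -> acc=56 shift=7
  byte[1]=0xAB cont=1 payload=0x2B=43: acc |= 43<<7 -> acc=5560 shift=14
  byte[2]=0x20 cont=0 payload=0x20=32: acc |= 32<<14 -> acc=529848 shift=21 [end]
Varint 1: bytes[0:3] = B8 AB 20 -> value 529848 (3 byte(s))
  byte[3]=0x68 cont=0 payload=0x68=104: acc |= 104<<0 -> acc=104 shift=7 [end]
Varint 2: bytes[3:4] = 68 -> value 104 (1 byte(s))
  byte[4]=0xC4 cont=1 payload=0x44=68: acc |= 68<<0 -> acc=68 shift=7
  byte[5]=0xEF cont=1 payload=0x6F=111: acc |= 111<<7 -> acc=14276 shift=14
  byte[6]=0x56 cont=0 payload=0x56=86: acc |= 86<<14 -> acc=1423300 shift=21 [end]
Varint 3: bytes[4:7] = C4 EF 56 -> value 1423300 (3 byte(s))
  byte[7]=0xF7 cont=1 payload=0x77=119: acc |= 119<<0 -> acc=119 shift=7
  byte[8]=0xD9 cont=1 payload=0x59=89: acc |= 89<<7 -> acc=11511 shift=14
  byte[9]=0x4E cont=0 payload=0x4E=78: acc |= 78<<14 -> acc=1289463 shift=21 [end]
Varint 4: bytes[7:10] = F7 D9 4E -> value 1289463 (3 byte(s))
  byte[10]=0xD7 cont=1 payload=0x57=87: acc |= 87<<0 -> acc=87 shift=7
  byte[11]=0x1B cont=0 payload=0x1B=27: acc |= 27<<7 -> acc=3543 shift=14 [end]
Varint 5: bytes[10:12] = D7 1B -> value 3543 (2 byte(s))

Answer: 3 1 3 3 2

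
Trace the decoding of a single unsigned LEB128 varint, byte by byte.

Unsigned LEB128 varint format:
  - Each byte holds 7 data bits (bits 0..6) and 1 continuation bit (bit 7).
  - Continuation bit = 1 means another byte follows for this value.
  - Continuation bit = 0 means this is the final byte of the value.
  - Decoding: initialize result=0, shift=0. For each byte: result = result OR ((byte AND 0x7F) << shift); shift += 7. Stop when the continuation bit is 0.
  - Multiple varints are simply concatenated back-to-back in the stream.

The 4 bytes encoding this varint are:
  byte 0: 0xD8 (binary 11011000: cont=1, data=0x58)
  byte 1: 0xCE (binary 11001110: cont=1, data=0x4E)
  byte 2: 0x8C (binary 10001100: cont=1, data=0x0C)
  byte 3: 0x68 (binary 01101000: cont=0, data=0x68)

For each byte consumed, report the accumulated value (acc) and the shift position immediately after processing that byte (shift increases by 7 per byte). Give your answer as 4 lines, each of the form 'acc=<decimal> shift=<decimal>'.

byte 0=0xD8: payload=0x58=88, contrib = 88<<0 = 88; acc -> 88, shift -> 7
byte 1=0xCE: payload=0x4E=78, contrib = 78<<7 = 9984; acc -> 10072, shift -> 14
byte 2=0x8C: payload=0x0C=12, contrib = 12<<14 = 196608; acc -> 206680, shift -> 21
byte 3=0x68: payload=0x68=104, contrib = 104<<21 = 218103808; acc -> 218310488, shift -> 28

Answer: acc=88 shift=7
acc=10072 shift=14
acc=206680 shift=21
acc=218310488 shift=28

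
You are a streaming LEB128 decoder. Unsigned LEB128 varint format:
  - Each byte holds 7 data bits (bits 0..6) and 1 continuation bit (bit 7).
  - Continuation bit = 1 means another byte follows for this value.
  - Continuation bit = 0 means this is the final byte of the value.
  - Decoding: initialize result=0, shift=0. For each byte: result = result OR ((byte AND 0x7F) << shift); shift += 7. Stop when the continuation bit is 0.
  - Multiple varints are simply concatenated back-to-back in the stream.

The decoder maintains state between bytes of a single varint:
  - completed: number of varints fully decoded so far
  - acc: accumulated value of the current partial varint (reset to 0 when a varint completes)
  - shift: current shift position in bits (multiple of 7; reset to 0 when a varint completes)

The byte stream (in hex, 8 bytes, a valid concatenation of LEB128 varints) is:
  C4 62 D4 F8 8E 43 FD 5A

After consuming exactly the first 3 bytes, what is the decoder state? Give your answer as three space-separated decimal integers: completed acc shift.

byte[0]=0xC4 cont=1 payload=0x44: acc |= 68<<0 -> completed=0 acc=68 shift=7
byte[1]=0x62 cont=0 payload=0x62: varint #1 complete (value=12612); reset -> completed=1 acc=0 shift=0
byte[2]=0xD4 cont=1 payload=0x54: acc |= 84<<0 -> completed=1 acc=84 shift=7

Answer: 1 84 7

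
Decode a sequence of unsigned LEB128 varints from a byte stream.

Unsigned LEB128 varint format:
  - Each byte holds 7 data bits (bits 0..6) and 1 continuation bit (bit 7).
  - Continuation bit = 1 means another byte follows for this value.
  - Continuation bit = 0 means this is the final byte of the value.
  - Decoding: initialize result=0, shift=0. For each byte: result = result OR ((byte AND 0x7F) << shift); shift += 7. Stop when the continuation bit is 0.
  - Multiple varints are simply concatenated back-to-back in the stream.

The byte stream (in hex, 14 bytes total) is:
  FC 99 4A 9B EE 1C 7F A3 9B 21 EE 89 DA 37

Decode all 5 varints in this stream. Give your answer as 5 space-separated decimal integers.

Answer: 1215740 472859 127 544163 116819182

Derivation:
  byte[0]=0xFC cont=1 payload=0x7C=124: acc |= 124<<0 -> acc=124 shift=7
  byte[1]=0x99 cont=1 payload=0x19=25: acc |= 25<<7 -> acc=3324 shift=14
  byte[2]=0x4A cont=0 payload=0x4A=74: acc |= 74<<14 -> acc=1215740 shift=21 [end]
Varint 1: bytes[0:3] = FC 99 4A -> value 1215740 (3 byte(s))
  byte[3]=0x9B cont=1 payload=0x1B=27: acc |= 27<<0 -> acc=27 shift=7
  byte[4]=0xEE cont=1 payload=0x6E=110: acc |= 110<<7 -> acc=14107 shift=14
  byte[5]=0x1C cont=0 payload=0x1C=28: acc |= 28<<14 -> acc=472859 shift=21 [end]
Varint 2: bytes[3:6] = 9B EE 1C -> value 472859 (3 byte(s))
  byte[6]=0x7F cont=0 payload=0x7F=127: acc |= 127<<0 -> acc=127 shift=7 [end]
Varint 3: bytes[6:7] = 7F -> value 127 (1 byte(s))
  byte[7]=0xA3 cont=1 payload=0x23=35: acc |= 35<<0 -> acc=35 shift=7
  byte[8]=0x9B cont=1 payload=0x1B=27: acc |= 27<<7 -> acc=3491 shift=14
  byte[9]=0x21 cont=0 payload=0x21=33: acc |= 33<<14 -> acc=544163 shift=21 [end]
Varint 4: bytes[7:10] = A3 9B 21 -> value 544163 (3 byte(s))
  byte[10]=0xEE cont=1 payload=0x6E=110: acc |= 110<<0 -> acc=110 shift=7
  byte[11]=0x89 cont=1 payload=0x09=9: acc |= 9<<7 -> acc=1262 shift=14
  byte[12]=0xDA cont=1 payload=0x5A=90: acc |= 90<<14 -> acc=1475822 shift=21
  byte[13]=0x37 cont=0 payload=0x37=55: acc |= 55<<21 -> acc=116819182 shift=28 [end]
Varint 5: bytes[10:14] = EE 89 DA 37 -> value 116819182 (4 byte(s))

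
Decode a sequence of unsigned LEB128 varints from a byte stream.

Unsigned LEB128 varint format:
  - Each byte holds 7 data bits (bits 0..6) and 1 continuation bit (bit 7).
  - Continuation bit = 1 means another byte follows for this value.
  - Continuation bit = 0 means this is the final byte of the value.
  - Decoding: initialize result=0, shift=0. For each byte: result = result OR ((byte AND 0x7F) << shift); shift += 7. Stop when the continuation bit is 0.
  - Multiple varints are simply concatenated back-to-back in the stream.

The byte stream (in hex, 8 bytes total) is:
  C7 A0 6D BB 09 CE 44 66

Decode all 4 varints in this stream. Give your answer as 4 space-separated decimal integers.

Answer: 1790023 1211 8782 102

Derivation:
  byte[0]=0xC7 cont=1 payload=0x47=71: acc |= 71<<0 -> acc=71 shift=7
  byte[1]=0xA0 cont=1 payload=0x20=32: acc |= 32<<7 -> acc=4167 shift=14
  byte[2]=0x6D cont=0 payload=0x6D=109: acc |= 109<<14 -> acc=1790023 shift=21 [end]
Varint 1: bytes[0:3] = C7 A0 6D -> value 1790023 (3 byte(s))
  byte[3]=0xBB cont=1 payload=0x3B=59: acc |= 59<<0 -> acc=59 shift=7
  byte[4]=0x09 cont=0 payload=0x09=9: acc |= 9<<7 -> acc=1211 shift=14 [end]
Varint 2: bytes[3:5] = BB 09 -> value 1211 (2 byte(s))
  byte[5]=0xCE cont=1 payload=0x4E=78: acc |= 78<<0 -> acc=78 shift=7
  byte[6]=0x44 cont=0 payload=0x44=68: acc |= 68<<7 -> acc=8782 shift=14 [end]
Varint 3: bytes[5:7] = CE 44 -> value 8782 (2 byte(s))
  byte[7]=0x66 cont=0 payload=0x66=102: acc |= 102<<0 -> acc=102 shift=7 [end]
Varint 4: bytes[7:8] = 66 -> value 102 (1 byte(s))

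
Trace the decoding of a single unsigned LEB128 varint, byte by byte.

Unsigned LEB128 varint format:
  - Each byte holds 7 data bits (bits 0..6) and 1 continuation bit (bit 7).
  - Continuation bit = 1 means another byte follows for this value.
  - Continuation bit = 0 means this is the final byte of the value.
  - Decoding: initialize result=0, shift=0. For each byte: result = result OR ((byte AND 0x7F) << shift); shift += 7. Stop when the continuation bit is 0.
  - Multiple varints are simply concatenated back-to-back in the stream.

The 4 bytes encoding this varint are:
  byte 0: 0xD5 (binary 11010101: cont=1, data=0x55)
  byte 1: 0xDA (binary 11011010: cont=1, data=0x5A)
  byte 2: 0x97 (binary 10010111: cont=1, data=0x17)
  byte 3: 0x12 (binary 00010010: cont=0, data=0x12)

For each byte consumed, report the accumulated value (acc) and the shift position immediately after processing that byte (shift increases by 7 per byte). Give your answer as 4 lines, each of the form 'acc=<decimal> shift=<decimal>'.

byte 0=0xD5: payload=0x55=85, contrib = 85<<0 = 85; acc -> 85, shift -> 7
byte 1=0xDA: payload=0x5A=90, contrib = 90<<7 = 11520; acc -> 11605, shift -> 14
byte 2=0x97: payload=0x17=23, contrib = 23<<14 = 376832; acc -> 388437, shift -> 21
byte 3=0x12: payload=0x12=18, contrib = 18<<21 = 37748736; acc -> 38137173, shift -> 28

Answer: acc=85 shift=7
acc=11605 shift=14
acc=388437 shift=21
acc=38137173 shift=28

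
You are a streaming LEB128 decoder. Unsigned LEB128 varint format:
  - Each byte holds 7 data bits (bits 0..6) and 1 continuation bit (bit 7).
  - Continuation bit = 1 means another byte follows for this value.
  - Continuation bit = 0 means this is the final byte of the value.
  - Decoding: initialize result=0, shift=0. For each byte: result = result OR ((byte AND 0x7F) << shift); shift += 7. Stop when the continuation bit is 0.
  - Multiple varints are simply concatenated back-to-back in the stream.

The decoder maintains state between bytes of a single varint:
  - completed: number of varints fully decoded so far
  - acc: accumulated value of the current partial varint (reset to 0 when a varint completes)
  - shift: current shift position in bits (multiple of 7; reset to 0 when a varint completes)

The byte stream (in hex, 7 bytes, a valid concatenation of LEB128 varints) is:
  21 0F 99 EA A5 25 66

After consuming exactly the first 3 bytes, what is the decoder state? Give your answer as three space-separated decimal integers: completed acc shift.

byte[0]=0x21 cont=0 payload=0x21: varint #1 complete (value=33); reset -> completed=1 acc=0 shift=0
byte[1]=0x0F cont=0 payload=0x0F: varint #2 complete (value=15); reset -> completed=2 acc=0 shift=0
byte[2]=0x99 cont=1 payload=0x19: acc |= 25<<0 -> completed=2 acc=25 shift=7

Answer: 2 25 7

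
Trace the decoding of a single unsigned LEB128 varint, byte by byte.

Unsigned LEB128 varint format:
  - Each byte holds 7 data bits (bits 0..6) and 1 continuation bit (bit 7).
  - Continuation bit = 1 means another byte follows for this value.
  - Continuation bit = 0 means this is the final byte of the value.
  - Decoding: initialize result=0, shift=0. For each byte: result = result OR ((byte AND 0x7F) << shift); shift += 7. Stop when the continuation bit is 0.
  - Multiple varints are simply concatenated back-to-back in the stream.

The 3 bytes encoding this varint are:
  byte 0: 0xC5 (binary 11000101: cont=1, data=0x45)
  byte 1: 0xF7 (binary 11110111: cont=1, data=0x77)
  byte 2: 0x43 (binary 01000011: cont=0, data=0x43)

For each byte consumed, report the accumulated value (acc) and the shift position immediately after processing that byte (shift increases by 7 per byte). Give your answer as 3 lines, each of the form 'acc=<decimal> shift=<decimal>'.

byte 0=0xC5: payload=0x45=69, contrib = 69<<0 = 69; acc -> 69, shift -> 7
byte 1=0xF7: payload=0x77=119, contrib = 119<<7 = 15232; acc -> 15301, shift -> 14
byte 2=0x43: payload=0x43=67, contrib = 67<<14 = 1097728; acc -> 1113029, shift -> 21

Answer: acc=69 shift=7
acc=15301 shift=14
acc=1113029 shift=21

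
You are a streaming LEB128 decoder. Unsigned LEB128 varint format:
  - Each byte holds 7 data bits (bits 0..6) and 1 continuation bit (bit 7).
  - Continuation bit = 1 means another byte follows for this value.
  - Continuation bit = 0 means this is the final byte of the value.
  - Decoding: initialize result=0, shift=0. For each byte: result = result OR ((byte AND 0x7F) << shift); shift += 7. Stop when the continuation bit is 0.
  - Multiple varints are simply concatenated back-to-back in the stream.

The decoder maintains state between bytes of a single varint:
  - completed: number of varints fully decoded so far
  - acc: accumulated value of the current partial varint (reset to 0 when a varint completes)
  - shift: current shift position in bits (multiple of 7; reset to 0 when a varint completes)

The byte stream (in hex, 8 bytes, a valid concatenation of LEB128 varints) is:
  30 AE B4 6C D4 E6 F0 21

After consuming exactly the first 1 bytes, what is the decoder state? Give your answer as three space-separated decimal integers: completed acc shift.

byte[0]=0x30 cont=0 payload=0x30: varint #1 complete (value=48); reset -> completed=1 acc=0 shift=0

Answer: 1 0 0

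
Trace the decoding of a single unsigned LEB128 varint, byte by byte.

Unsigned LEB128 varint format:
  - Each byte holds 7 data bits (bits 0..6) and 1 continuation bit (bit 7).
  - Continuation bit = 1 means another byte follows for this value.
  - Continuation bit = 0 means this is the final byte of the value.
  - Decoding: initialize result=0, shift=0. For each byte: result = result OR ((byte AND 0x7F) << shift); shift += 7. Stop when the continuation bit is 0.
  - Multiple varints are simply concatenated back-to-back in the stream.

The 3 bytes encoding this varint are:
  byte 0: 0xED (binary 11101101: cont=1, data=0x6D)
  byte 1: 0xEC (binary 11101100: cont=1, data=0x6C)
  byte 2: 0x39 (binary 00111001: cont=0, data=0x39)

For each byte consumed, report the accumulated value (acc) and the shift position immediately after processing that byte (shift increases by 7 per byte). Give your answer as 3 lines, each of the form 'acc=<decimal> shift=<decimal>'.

Answer: acc=109 shift=7
acc=13933 shift=14
acc=947821 shift=21

Derivation:
byte 0=0xED: payload=0x6D=109, contrib = 109<<0 = 109; acc -> 109, shift -> 7
byte 1=0xEC: payload=0x6C=108, contrib = 108<<7 = 13824; acc -> 13933, shift -> 14
byte 2=0x39: payload=0x39=57, contrib = 57<<14 = 933888; acc -> 947821, shift -> 21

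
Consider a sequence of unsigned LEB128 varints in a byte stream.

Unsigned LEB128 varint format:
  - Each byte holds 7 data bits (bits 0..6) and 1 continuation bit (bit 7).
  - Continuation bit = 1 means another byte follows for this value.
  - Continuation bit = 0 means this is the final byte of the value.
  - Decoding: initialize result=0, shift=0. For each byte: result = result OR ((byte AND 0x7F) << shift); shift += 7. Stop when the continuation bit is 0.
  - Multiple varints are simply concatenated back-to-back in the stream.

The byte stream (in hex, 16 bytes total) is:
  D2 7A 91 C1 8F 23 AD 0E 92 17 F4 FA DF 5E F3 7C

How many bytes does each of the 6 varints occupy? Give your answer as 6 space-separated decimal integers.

Answer: 2 4 2 2 4 2

Derivation:
  byte[0]=0xD2 cont=1 payload=0x52=82: acc |= 82<<0 -> acc=82 shift=7
  byte[1]=0x7A cont=0 payload=0x7A=122: acc |= 122<<7 -> acc=15698 shift=14 [end]
Varint 1: bytes[0:2] = D2 7A -> value 15698 (2 byte(s))
  byte[2]=0x91 cont=1 payload=0x11=17: acc |= 17<<0 -> acc=17 shift=7
  byte[3]=0xC1 cont=1 payload=0x41=65: acc |= 65<<7 -> acc=8337 shift=14
  byte[4]=0x8F cont=1 payload=0x0F=15: acc |= 15<<14 -> acc=254097 shift=21
  byte[5]=0x23 cont=0 payload=0x23=35: acc |= 35<<21 -> acc=73654417 shift=28 [end]
Varint 2: bytes[2:6] = 91 C1 8F 23 -> value 73654417 (4 byte(s))
  byte[6]=0xAD cont=1 payload=0x2D=45: acc |= 45<<0 -> acc=45 shift=7
  byte[7]=0x0E cont=0 payload=0x0E=14: acc |= 14<<7 -> acc=1837 shift=14 [end]
Varint 3: bytes[6:8] = AD 0E -> value 1837 (2 byte(s))
  byte[8]=0x92 cont=1 payload=0x12=18: acc |= 18<<0 -> acc=18 shift=7
  byte[9]=0x17 cont=0 payload=0x17=23: acc |= 23<<7 -> acc=2962 shift=14 [end]
Varint 4: bytes[8:10] = 92 17 -> value 2962 (2 byte(s))
  byte[10]=0xF4 cont=1 payload=0x74=116: acc |= 116<<0 -> acc=116 shift=7
  byte[11]=0xFA cont=1 payload=0x7A=122: acc |= 122<<7 -> acc=15732 shift=14
  byte[12]=0xDF cont=1 payload=0x5F=95: acc |= 95<<14 -> acc=1572212 shift=21
  byte[13]=0x5E cont=0 payload=0x5E=94: acc |= 94<<21 -> acc=198704500 shift=28 [end]
Varint 5: bytes[10:14] = F4 FA DF 5E -> value 198704500 (4 byte(s))
  byte[14]=0xF3 cont=1 payload=0x73=115: acc |= 115<<0 -> acc=115 shift=7
  byte[15]=0x7C cont=0 payload=0x7C=124: acc |= 124<<7 -> acc=15987 shift=14 [end]
Varint 6: bytes[14:16] = F3 7C -> value 15987 (2 byte(s))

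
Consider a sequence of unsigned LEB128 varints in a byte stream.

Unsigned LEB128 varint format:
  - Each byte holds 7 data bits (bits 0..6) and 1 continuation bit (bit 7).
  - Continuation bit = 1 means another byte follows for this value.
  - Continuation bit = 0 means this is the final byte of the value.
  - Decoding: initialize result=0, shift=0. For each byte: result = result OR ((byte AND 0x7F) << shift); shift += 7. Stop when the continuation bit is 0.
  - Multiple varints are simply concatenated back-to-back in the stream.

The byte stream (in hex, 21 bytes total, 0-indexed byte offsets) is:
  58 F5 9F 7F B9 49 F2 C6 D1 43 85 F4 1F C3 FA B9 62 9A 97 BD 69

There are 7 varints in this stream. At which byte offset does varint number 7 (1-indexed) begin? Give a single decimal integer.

Answer: 17

Derivation:
  byte[0]=0x58 cont=0 payload=0x58=88: acc |= 88<<0 -> acc=88 shift=7 [end]
Varint 1: bytes[0:1] = 58 -> value 88 (1 byte(s))
  byte[1]=0xF5 cont=1 payload=0x75=117: acc |= 117<<0 -> acc=117 shift=7
  byte[2]=0x9F cont=1 payload=0x1F=31: acc |= 31<<7 -> acc=4085 shift=14
  byte[3]=0x7F cont=0 payload=0x7F=127: acc |= 127<<14 -> acc=2084853 shift=21 [end]
Varint 2: bytes[1:4] = F5 9F 7F -> value 2084853 (3 byte(s))
  byte[4]=0xB9 cont=1 payload=0x39=57: acc |= 57<<0 -> acc=57 shift=7
  byte[5]=0x49 cont=0 payload=0x49=73: acc |= 73<<7 -> acc=9401 shift=14 [end]
Varint 3: bytes[4:6] = B9 49 -> value 9401 (2 byte(s))
  byte[6]=0xF2 cont=1 payload=0x72=114: acc |= 114<<0 -> acc=114 shift=7
  byte[7]=0xC6 cont=1 payload=0x46=70: acc |= 70<<7 -> acc=9074 shift=14
  byte[8]=0xD1 cont=1 payload=0x51=81: acc |= 81<<14 -> acc=1336178 shift=21
  byte[9]=0x43 cont=0 payload=0x43=67: acc |= 67<<21 -> acc=141845362 shift=28 [end]
Varint 4: bytes[6:10] = F2 C6 D1 43 -> value 141845362 (4 byte(s))
  byte[10]=0x85 cont=1 payload=0x05=5: acc |= 5<<0 -> acc=5 shift=7
  byte[11]=0xF4 cont=1 payload=0x74=116: acc |= 116<<7 -> acc=14853 shift=14
  byte[12]=0x1F cont=0 payload=0x1F=31: acc |= 31<<14 -> acc=522757 shift=21 [end]
Varint 5: bytes[10:13] = 85 F4 1F -> value 522757 (3 byte(s))
  byte[13]=0xC3 cont=1 payload=0x43=67: acc |= 67<<0 -> acc=67 shift=7
  byte[14]=0xFA cont=1 payload=0x7A=122: acc |= 122<<7 -> acc=15683 shift=14
  byte[15]=0xB9 cont=1 payload=0x39=57: acc |= 57<<14 -> acc=949571 shift=21
  byte[16]=0x62 cont=0 payload=0x62=98: acc |= 98<<21 -> acc=206470467 shift=28 [end]
Varint 6: bytes[13:17] = C3 FA B9 62 -> value 206470467 (4 byte(s))
  byte[17]=0x9A cont=1 payload=0x1A=26: acc |= 26<<0 -> acc=26 shift=7
  byte[18]=0x97 cont=1 payload=0x17=23: acc |= 23<<7 -> acc=2970 shift=14
  byte[19]=0xBD cont=1 payload=0x3D=61: acc |= 61<<14 -> acc=1002394 shift=21
  byte[20]=0x69 cont=0 payload=0x69=105: acc |= 105<<21 -> acc=221203354 shift=28 [end]
Varint 7: bytes[17:21] = 9A 97 BD 69 -> value 221203354 (4 byte(s))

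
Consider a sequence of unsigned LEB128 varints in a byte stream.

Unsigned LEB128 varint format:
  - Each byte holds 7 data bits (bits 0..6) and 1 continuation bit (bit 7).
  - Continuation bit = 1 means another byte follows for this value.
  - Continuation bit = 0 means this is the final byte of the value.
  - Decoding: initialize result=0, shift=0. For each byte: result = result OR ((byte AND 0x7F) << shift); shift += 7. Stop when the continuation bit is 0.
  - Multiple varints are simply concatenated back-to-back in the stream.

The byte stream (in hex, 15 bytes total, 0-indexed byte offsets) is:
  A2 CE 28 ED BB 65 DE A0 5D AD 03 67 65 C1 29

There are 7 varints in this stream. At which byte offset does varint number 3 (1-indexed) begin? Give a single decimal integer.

Answer: 6

Derivation:
  byte[0]=0xA2 cont=1 payload=0x22=34: acc |= 34<<0 -> acc=34 shift=7
  byte[1]=0xCE cont=1 payload=0x4E=78: acc |= 78<<7 -> acc=10018 shift=14
  byte[2]=0x28 cont=0 payload=0x28=40: acc |= 40<<14 -> acc=665378 shift=21 [end]
Varint 1: bytes[0:3] = A2 CE 28 -> value 665378 (3 byte(s))
  byte[3]=0xED cont=1 payload=0x6D=109: acc |= 109<<0 -> acc=109 shift=7
  byte[4]=0xBB cont=1 payload=0x3B=59: acc |= 59<<7 -> acc=7661 shift=14
  byte[5]=0x65 cont=0 payload=0x65=101: acc |= 101<<14 -> acc=1662445 shift=21 [end]
Varint 2: bytes[3:6] = ED BB 65 -> value 1662445 (3 byte(s))
  byte[6]=0xDE cont=1 payload=0x5E=94: acc |= 94<<0 -> acc=94 shift=7
  byte[7]=0xA0 cont=1 payload=0x20=32: acc |= 32<<7 -> acc=4190 shift=14
  byte[8]=0x5D cont=0 payload=0x5D=93: acc |= 93<<14 -> acc=1527902 shift=21 [end]
Varint 3: bytes[6:9] = DE A0 5D -> value 1527902 (3 byte(s))
  byte[9]=0xAD cont=1 payload=0x2D=45: acc |= 45<<0 -> acc=45 shift=7
  byte[10]=0x03 cont=0 payload=0x03=3: acc |= 3<<7 -> acc=429 shift=14 [end]
Varint 4: bytes[9:11] = AD 03 -> value 429 (2 byte(s))
  byte[11]=0x67 cont=0 payload=0x67=103: acc |= 103<<0 -> acc=103 shift=7 [end]
Varint 5: bytes[11:12] = 67 -> value 103 (1 byte(s))
  byte[12]=0x65 cont=0 payload=0x65=101: acc |= 101<<0 -> acc=101 shift=7 [end]
Varint 6: bytes[12:13] = 65 -> value 101 (1 byte(s))
  byte[13]=0xC1 cont=1 payload=0x41=65: acc |= 65<<0 -> acc=65 shift=7
  byte[14]=0x29 cont=0 payload=0x29=41: acc |= 41<<7 -> acc=5313 shift=14 [end]
Varint 7: bytes[13:15] = C1 29 -> value 5313 (2 byte(s))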